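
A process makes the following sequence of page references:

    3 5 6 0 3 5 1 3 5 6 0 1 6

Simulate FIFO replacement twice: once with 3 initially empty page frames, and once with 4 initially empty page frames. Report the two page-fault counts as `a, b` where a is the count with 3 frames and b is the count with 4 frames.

9, 10

3 frames: F F F F F F F . . F F . . → 9 faults.
4 frames: F F F F . . F F F F F F . → 10 faults.
10 > 9: adding a frame increased faults — Belady's anomaly.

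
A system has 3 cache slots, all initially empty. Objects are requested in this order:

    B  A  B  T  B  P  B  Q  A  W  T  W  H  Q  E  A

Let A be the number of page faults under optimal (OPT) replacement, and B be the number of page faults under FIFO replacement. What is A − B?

Under OPT: F F . F . F . F . F F . F . F F → 10 faults.
Under FIFO: F F . F . F F F F F F . F F F F → 13 faults.
A − B = 10 − 13 = -3.

-3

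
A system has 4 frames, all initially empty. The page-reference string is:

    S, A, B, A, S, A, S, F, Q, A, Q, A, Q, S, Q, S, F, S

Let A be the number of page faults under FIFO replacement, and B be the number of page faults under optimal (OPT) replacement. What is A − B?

1

Under FIFO: F F F . . . . F F . . . . F . . . . → 6 faults.
Under OPT: F F F . . . . F F . . . . . . . . . → 5 faults.
A − B = 6 − 5 = 1.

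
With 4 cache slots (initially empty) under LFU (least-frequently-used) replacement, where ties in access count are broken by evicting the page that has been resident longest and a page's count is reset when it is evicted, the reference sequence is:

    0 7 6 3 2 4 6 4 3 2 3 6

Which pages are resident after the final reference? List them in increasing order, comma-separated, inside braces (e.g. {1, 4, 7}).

0: fault, frames {0}
7: fault, frames {0,7}
6: fault, frames {0,7,6}
3: fault, frames {0,7,6,3}
2: fault, evict 0, frames {7,6,3,2}
4: fault, evict 7, frames {6,3,2,4}
6: hit
4: hit
3: hit
2: hit
3: hit
6: hit

{2, 3, 4, 6}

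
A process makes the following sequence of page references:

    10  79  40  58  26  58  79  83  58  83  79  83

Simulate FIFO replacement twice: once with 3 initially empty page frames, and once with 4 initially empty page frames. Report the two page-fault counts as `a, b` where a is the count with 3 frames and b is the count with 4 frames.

8, 7

3 frames: F F F F F . F F F . . . → 8 faults.
4 frames: F F F F F . . F . . F . → 7 faults.
7 < 8: adding a frame reduced faults, as is typical.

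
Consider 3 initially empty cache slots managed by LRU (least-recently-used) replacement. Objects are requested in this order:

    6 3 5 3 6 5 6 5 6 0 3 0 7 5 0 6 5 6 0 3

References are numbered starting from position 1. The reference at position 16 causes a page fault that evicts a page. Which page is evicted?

pos 1: 6 -> miss, frames [6]
pos 2: 3 -> miss, frames [6, 3]
pos 3: 5 -> miss, frames [6, 3, 5]
pos 4: 3 -> hit
pos 5: 6 -> hit
pos 6: 5 -> hit
pos 7: 6 -> hit
pos 8: 5 -> hit
pos 9: 6 -> hit
pos 10: 0 -> miss, evict 3, frames [5, 6, 0]
pos 11: 3 -> miss, evict 5, frames [6, 0, 3]
pos 12: 0 -> hit
pos 13: 7 -> miss, evict 6, frames [3, 0, 7]
pos 14: 5 -> miss, evict 3, frames [0, 7, 5]
pos 15: 0 -> hit
pos 16: 6 -> miss, evict 7, frames [5, 0, 6]
At position 16, page 7 is evicted.

7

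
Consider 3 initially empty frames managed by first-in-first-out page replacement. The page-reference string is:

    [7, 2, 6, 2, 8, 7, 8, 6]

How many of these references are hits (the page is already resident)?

7 -> fault, frames {7}
2 -> fault, frames {7,2}
6 -> fault, frames {7,2,6}
2 -> hit
8 -> fault, evict 7, frames {2,6,8}
7 -> fault, evict 2, frames {6,8,7}
8 -> hit
6 -> hit
Hits: 3.

3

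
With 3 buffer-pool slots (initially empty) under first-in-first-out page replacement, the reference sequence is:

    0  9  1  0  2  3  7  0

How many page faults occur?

7

0: miss, frames [0]
9: miss, frames [0, 9]
1: miss, frames [0, 9, 1]
0: hit
2: miss, evict 0, frames [9, 1, 2]
3: miss, evict 9, frames [1, 2, 3]
7: miss, evict 1, frames [2, 3, 7]
0: miss, evict 2, frames [3, 7, 0]
Page faults: 7.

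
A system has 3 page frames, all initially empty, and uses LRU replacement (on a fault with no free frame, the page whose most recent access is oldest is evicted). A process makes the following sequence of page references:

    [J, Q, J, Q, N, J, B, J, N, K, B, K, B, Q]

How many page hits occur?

J → fault, frames {J}
Q → fault, frames {J,Q}
J → hit
Q → hit
N → fault, frames {J,Q,N}
J → hit
B → fault, evict Q, frames {N,J,B}
J → hit
N → hit
K → fault, evict B, frames {J,N,K}
B → fault, evict J, frames {N,K,B}
K → hit
B → hit
Q → fault, evict N, frames {K,B,Q}
Hits: 7.

7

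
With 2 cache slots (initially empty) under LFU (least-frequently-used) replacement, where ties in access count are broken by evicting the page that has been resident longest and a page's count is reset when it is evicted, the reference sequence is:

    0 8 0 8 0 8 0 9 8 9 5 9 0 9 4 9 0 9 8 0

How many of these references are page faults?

0 → fault, frames (0)
8 → fault, frames (0 8)
0 → hit
8 → hit
0 → hit
8 → hit
0 → hit
9 → fault, evict 8, frames (0 9)
8 → fault, evict 9, frames (0 8)
9 → fault, evict 8, frames (0 9)
5 → fault, evict 9, frames (0 5)
9 → fault, evict 5, frames (0 9)
0 → hit
9 → hit
4 → fault, evict 9, frames (0 4)
9 → fault, evict 4, frames (0 9)
0 → hit
9 → hit
8 → fault, evict 9, frames (0 8)
0 → hit
Page faults: 10.

10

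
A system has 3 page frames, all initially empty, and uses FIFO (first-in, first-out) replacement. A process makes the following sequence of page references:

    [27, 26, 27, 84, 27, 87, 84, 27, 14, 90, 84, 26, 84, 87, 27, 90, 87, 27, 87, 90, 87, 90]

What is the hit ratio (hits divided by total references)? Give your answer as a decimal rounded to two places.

0.45

27: fault, frames {27}
26: fault, frames {27,26}
27: hit
84: fault, frames {27,26,84}
27: hit
87: fault, evict 27, frames {26,84,87}
84: hit
27: fault, evict 26, frames {84,87,27}
14: fault, evict 84, frames {87,27,14}
90: fault, evict 87, frames {27,14,90}
84: fault, evict 27, frames {14,90,84}
26: fault, evict 14, frames {90,84,26}
84: hit
87: fault, evict 90, frames {84,26,87}
27: fault, evict 84, frames {26,87,27}
90: fault, evict 26, frames {87,27,90}
87: hit
27: hit
87: hit
90: hit
87: hit
90: hit
Hits: 10 of 22 references → 10/22 = 0.4545.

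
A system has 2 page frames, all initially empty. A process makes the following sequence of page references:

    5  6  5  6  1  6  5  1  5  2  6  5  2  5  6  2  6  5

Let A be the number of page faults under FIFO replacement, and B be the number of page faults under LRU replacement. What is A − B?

-2

Under FIFO: F F . . F . F . . F F F F . F . . F → 10 faults.
Under LRU: F F . . F . F F . F F F F . F F . F → 12 faults.
A − B = 10 − 12 = -2.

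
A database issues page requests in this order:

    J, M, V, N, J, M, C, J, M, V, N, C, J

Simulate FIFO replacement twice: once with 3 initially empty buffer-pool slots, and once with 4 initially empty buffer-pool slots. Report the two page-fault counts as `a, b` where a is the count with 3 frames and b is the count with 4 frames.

10, 11

3 frames: F F F F F F F . . F F . F → 10 faults.
4 frames: F F F F . . F F F F F F F → 11 faults.
11 > 10: adding a frame increased faults — Belady's anomaly.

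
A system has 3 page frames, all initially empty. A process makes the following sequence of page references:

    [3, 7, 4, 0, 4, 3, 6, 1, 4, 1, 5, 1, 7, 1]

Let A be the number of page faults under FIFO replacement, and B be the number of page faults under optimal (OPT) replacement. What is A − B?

3

Under FIFO: F F F F . F F F F . F . F F → 11 faults.
Under OPT: F F F F . . F F . . F . F . → 8 faults.
A − B = 11 − 8 = 3.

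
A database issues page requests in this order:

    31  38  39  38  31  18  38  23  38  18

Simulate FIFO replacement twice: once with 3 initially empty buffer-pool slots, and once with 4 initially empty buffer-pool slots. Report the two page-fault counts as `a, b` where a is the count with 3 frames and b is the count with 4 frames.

3 frames: F F F . . F . F F . → 6 faults.
4 frames: F F F . . F . F . . → 5 faults.
5 < 6: adding a frame reduced faults, as is typical.

6, 5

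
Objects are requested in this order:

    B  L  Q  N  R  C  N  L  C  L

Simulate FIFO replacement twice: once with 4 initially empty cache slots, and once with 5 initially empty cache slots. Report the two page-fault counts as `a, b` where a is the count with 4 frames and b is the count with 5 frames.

4 frames: F F F F F F . F . . → 7 faults.
5 frames: F F F F F F . . . . → 6 faults.
6 < 7: adding a frame reduced faults, as is typical.

7, 6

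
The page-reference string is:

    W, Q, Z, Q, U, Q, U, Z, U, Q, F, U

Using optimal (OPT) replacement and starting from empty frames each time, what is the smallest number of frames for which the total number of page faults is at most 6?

f=1: 12 faults
f=2: 7 faults
f=3: 5 faults
f=4: 5 faults
f=5: 5 faults
Smallest f with faults ≤ 6 is 3.

3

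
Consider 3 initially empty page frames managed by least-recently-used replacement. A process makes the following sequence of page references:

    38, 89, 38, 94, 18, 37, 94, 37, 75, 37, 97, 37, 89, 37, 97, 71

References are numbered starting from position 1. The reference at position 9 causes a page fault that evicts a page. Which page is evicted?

pos 1: 38: fault, frames {38}
pos 2: 89: fault, frames {38,89}
pos 3: 38: hit
pos 4: 94: fault, frames {89,38,94}
pos 5: 18: fault, evict 89, frames {38,94,18}
pos 6: 37: fault, evict 38, frames {94,18,37}
pos 7: 94: hit
pos 8: 37: hit
pos 9: 75: fault, evict 18, frames {94,37,75}
At position 9, page 18 is evicted.

18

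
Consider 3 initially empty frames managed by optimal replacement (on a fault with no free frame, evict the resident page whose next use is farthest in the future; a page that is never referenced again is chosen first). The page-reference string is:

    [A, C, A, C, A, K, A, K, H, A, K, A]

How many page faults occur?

4

A → miss, frames [A]
C → miss, frames [A, C]
A → hit
C → hit
A → hit
K → miss, frames [A, C, K]
A → hit
K → hit
H → miss, evict C, frames [A, K, H]
A → hit
K → hit
A → hit
Page faults: 4.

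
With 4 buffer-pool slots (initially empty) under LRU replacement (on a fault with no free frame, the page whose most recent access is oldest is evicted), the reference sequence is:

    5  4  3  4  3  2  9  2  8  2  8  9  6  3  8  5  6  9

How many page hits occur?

5 -> miss, frames (5)
4 -> miss, frames (5 4)
3 -> miss, frames (5 4 3)
4 -> hit
3 -> hit
2 -> miss, frames (5 4 3 2)
9 -> miss, evict 5, frames (4 3 2 9)
2 -> hit
8 -> miss, evict 4, frames (3 9 2 8)
2 -> hit
8 -> hit
9 -> hit
6 -> miss, evict 3, frames (2 8 9 6)
3 -> miss, evict 2, frames (8 9 6 3)
8 -> hit
5 -> miss, evict 9, frames (6 3 8 5)
6 -> hit
9 -> miss, evict 3, frames (8 5 6 9)
Hits: 8.

8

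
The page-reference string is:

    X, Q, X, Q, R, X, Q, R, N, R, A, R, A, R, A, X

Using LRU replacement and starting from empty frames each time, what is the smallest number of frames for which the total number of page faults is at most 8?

f=1: 16 faults
f=2: 9 faults
f=3: 6 faults
f=4: 6 faults
f=5: 5 faults
Smallest f with faults ≤ 8 is 3.

3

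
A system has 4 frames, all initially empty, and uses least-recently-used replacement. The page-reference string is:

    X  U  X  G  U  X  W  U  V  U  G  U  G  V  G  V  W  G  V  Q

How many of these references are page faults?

X -> fault, frames [X]
U -> fault, frames [X, U]
X -> hit
G -> fault, frames [U, X, G]
U -> hit
X -> hit
W -> fault, frames [G, U, X, W]
U -> hit
V -> fault, evict G, frames [X, W, U, V]
U -> hit
G -> fault, evict X, frames [W, V, U, G]
U -> hit
G -> hit
V -> hit
G -> hit
V -> hit
W -> hit
G -> hit
V -> hit
Q -> fault, evict U, frames [W, G, V, Q]
Page faults: 7.

7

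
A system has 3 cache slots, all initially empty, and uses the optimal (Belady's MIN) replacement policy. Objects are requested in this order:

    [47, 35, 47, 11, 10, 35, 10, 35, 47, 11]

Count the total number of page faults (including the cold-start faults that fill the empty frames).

47 → fault, frames [47]
35 → fault, frames [47, 35]
47 → hit
11 → fault, frames [47, 35, 11]
10 → fault, evict 11, frames [47, 35, 10]
35 → hit
10 → hit
35 → hit
47 → hit
11 → fault, evict 10, frames [47, 35, 11]
Page faults: 5.

5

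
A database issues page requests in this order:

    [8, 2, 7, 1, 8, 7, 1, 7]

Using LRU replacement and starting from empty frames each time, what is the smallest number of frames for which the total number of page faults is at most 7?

2

f=1: 8 faults
f=2: 7 faults
f=3: 5 faults
f=4: 4 faults
Smallest f with faults ≤ 7 is 2.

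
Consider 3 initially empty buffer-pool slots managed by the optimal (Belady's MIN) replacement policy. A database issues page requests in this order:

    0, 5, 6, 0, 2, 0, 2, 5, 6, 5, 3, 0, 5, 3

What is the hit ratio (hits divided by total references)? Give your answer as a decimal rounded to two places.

0 → miss, frames [0]
5 → miss, frames [0, 5]
6 → miss, frames [0, 5, 6]
0 → hit
2 → miss, evict 6, frames [0, 5, 2]
0 → hit
2 → hit
5 → hit
6 → miss, evict 2, frames [0, 5, 6]
5 → hit
3 → miss, evict 6, frames [0, 5, 3]
0 → hit
5 → hit
3 → hit
Hits: 8 of 14 references → 8/14 = 0.5714.

0.57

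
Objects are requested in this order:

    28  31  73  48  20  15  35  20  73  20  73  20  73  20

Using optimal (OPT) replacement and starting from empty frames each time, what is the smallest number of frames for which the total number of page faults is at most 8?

f=1: 14 faults
f=2: 8 faults
f=3: 7 faults
f=4: 7 faults
f=5: 7 faults
f=6: 7 faults
f=7: 7 faults
Smallest f with faults ≤ 8 is 2.

2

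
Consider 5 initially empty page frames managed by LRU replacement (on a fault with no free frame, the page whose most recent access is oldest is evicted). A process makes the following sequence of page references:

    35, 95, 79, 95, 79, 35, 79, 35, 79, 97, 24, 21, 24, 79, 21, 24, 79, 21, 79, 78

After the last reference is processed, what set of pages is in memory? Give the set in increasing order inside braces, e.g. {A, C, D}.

{21, 24, 78, 79, 97}

35 -> miss, frames [35]
95 -> miss, frames [35, 95]
79 -> miss, frames [35, 95, 79]
95 -> hit
79 -> hit
35 -> hit
79 -> hit
35 -> hit
79 -> hit
97 -> miss, frames [95, 35, 79, 97]
24 -> miss, frames [95, 35, 79, 97, 24]
21 -> miss, evict 95, frames [35, 79, 97, 24, 21]
24 -> hit
79 -> hit
21 -> hit
24 -> hit
79 -> hit
21 -> hit
79 -> hit
78 -> miss, evict 35, frames [97, 24, 21, 79, 78]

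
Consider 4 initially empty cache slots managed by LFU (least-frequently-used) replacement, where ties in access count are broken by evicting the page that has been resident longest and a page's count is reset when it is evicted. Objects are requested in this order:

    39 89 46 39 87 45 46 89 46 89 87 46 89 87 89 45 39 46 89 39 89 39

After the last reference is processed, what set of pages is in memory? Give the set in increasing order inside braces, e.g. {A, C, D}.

{39, 46, 87, 89}

39 → miss, frames [39]
89 → miss, frames [39, 89]
46 → miss, frames [39, 89, 46]
39 → hit
87 → miss, frames [39, 89, 46, 87]
45 → miss, evict 89, frames [39, 46, 87, 45]
46 → hit
89 → miss, evict 87, frames [39, 46, 45, 89]
46 → hit
89 → hit
87 → miss, evict 45, frames [39, 46, 89, 87]
46 → hit
89 → hit
87 → hit
89 → hit
45 → miss, evict 39, frames [46, 89, 87, 45]
39 → miss, evict 45, frames [46, 89, 87, 39]
46 → hit
89 → hit
39 → hit
89 → hit
39 → hit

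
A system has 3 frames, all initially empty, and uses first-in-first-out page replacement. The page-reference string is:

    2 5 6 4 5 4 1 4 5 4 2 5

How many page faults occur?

7

2 -> miss, frames [2]
5 -> miss, frames [2, 5]
6 -> miss, frames [2, 5, 6]
4 -> miss, evict 2, frames [5, 6, 4]
5 -> hit
4 -> hit
1 -> miss, evict 5, frames [6, 4, 1]
4 -> hit
5 -> miss, evict 6, frames [4, 1, 5]
4 -> hit
2 -> miss, evict 4, frames [1, 5, 2]
5 -> hit
Page faults: 7.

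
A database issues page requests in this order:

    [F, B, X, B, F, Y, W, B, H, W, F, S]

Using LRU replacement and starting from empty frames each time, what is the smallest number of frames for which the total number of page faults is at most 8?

4

f=1: 12 faults
f=2: 11 faults
f=3: 9 faults
f=4: 8 faults
f=5: 7 faults
f=6: 7 faults
f=7: 7 faults
Smallest f with faults ≤ 8 is 4.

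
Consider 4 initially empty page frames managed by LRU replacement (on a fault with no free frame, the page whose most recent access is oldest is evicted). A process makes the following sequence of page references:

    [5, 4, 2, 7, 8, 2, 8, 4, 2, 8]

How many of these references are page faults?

5

5 -> fault, frames (5)
4 -> fault, frames (5 4)
2 -> fault, frames (5 4 2)
7 -> fault, frames (5 4 2 7)
8 -> fault, evict 5, frames (4 2 7 8)
2 -> hit
8 -> hit
4 -> hit
2 -> hit
8 -> hit
Page faults: 5.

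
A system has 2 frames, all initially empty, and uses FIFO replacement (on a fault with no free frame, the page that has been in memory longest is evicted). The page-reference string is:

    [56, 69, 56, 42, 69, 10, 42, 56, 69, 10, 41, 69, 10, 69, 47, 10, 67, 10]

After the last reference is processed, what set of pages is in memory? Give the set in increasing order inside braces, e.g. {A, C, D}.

56: miss, frames [56]
69: miss, frames [56, 69]
56: hit
42: miss, evict 56, frames [69, 42]
69: hit
10: miss, evict 69, frames [42, 10]
42: hit
56: miss, evict 42, frames [10, 56]
69: miss, evict 10, frames [56, 69]
10: miss, evict 56, frames [69, 10]
41: miss, evict 69, frames [10, 41]
69: miss, evict 10, frames [41, 69]
10: miss, evict 41, frames [69, 10]
69: hit
47: miss, evict 69, frames [10, 47]
10: hit
67: miss, evict 10, frames [47, 67]
10: miss, evict 47, frames [67, 10]

{10, 67}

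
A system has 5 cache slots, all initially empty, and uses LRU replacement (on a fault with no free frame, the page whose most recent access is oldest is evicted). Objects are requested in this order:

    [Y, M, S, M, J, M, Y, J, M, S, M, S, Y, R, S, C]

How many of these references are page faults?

6

Y: miss, frames (Y)
M: miss, frames (Y M)
S: miss, frames (Y M S)
M: hit
J: miss, frames (Y S M J)
M: hit
Y: hit
J: hit
M: hit
S: hit
M: hit
S: hit
Y: hit
R: miss, frames (J M S Y R)
S: hit
C: miss, evict J, frames (M Y R S C)
Page faults: 6.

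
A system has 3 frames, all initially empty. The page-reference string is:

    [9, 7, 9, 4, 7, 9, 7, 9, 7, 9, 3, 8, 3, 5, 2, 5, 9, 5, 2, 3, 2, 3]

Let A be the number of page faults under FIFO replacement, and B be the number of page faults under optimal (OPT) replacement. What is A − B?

1

Under FIFO: F F . F . . . . . . F F . F F . F . . F . . → 9 faults.
Under OPT: F F . F . . . . . . F F . F F . . . . F . . → 8 faults.
A − B = 9 − 8 = 1.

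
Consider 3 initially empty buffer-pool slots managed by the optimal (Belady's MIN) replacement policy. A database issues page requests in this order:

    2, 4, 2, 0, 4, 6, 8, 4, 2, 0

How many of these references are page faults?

2: miss, frames [2]
4: miss, frames [2, 4]
2: hit
0: miss, frames [2, 4, 0]
4: hit
6: miss, evict 0, frames [2, 4, 6]
8: miss, evict 6, frames [2, 4, 8]
4: hit
2: hit
0: miss, evict 8, frames [2, 4, 0]
Page faults: 6.

6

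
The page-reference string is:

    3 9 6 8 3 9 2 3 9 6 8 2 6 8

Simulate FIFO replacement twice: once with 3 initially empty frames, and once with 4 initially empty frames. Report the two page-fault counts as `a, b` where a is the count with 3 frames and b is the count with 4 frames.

9, 10

3 frames: F F F F F F F . . F F . . . → 9 faults.
4 frames: F F F F . . F F F F F F . . → 10 faults.
10 > 9: adding a frame increased faults — Belady's anomaly.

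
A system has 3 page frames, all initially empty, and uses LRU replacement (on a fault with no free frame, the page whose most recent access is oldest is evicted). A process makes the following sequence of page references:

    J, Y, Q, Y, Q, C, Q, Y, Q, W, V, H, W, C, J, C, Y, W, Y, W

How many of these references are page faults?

J -> miss, frames {J}
Y -> miss, frames {J,Y}
Q -> miss, frames {J,Y,Q}
Y -> hit
Q -> hit
C -> miss, evict J, frames {Y,Q,C}
Q -> hit
Y -> hit
Q -> hit
W -> miss, evict C, frames {Y,Q,W}
V -> miss, evict Y, frames {Q,W,V}
H -> miss, evict Q, frames {W,V,H}
W -> hit
C -> miss, evict V, frames {H,W,C}
J -> miss, evict H, frames {W,C,J}
C -> hit
Y -> miss, evict W, frames {J,C,Y}
W -> miss, evict J, frames {C,Y,W}
Y -> hit
W -> hit
Page faults: 11.

11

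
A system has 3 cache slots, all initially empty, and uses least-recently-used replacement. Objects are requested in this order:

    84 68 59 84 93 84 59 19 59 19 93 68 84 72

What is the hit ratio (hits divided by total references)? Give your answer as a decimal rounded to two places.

0.36

84 -> fault, frames {84}
68 -> fault, frames {84,68}
59 -> fault, frames {84,68,59}
84 -> hit
93 -> fault, evict 68, frames {59,84,93}
84 -> hit
59 -> hit
19 -> fault, evict 93, frames {84,59,19}
59 -> hit
19 -> hit
93 -> fault, evict 84, frames {59,19,93}
68 -> fault, evict 59, frames {19,93,68}
84 -> fault, evict 19, frames {93,68,84}
72 -> fault, evict 93, frames {68,84,72}
Hits: 5 of 14 references → 5/14 = 0.3571.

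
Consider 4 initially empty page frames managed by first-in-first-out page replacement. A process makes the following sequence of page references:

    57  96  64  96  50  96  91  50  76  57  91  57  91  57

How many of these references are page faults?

57: fault, frames {57}
96: fault, frames {57,96}
64: fault, frames {57,96,64}
96: hit
50: fault, frames {57,96,64,50}
96: hit
91: fault, evict 57, frames {96,64,50,91}
50: hit
76: fault, evict 96, frames {64,50,91,76}
57: fault, evict 64, frames {50,91,76,57}
91: hit
57: hit
91: hit
57: hit
Page faults: 7.

7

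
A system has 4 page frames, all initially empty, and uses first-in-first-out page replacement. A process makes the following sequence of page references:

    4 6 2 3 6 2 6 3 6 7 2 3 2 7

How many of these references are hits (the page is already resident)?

4 -> fault, frames (4)
6 -> fault, frames (4 6)
2 -> fault, frames (4 6 2)
3 -> fault, frames (4 6 2 3)
6 -> hit
2 -> hit
6 -> hit
3 -> hit
6 -> hit
7 -> fault, evict 4, frames (6 2 3 7)
2 -> hit
3 -> hit
2 -> hit
7 -> hit
Hits: 9.

9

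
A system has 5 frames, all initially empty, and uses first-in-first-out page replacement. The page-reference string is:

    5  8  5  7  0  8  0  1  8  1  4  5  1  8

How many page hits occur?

5: miss, frames {5}
8: miss, frames {5,8}
5: hit
7: miss, frames {5,8,7}
0: miss, frames {5,8,7,0}
8: hit
0: hit
1: miss, frames {5,8,7,0,1}
8: hit
1: hit
4: miss, evict 5, frames {8,7,0,1,4}
5: miss, evict 8, frames {7,0,1,4,5}
1: hit
8: miss, evict 7, frames {0,1,4,5,8}
Hits: 6.

6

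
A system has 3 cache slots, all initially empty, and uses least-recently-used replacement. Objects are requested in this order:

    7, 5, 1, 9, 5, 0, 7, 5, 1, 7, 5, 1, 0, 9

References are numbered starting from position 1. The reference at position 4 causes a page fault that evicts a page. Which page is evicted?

pos 1: 7: miss, frames (7)
pos 2: 5: miss, frames (7 5)
pos 3: 1: miss, frames (7 5 1)
pos 4: 9: miss, evict 7, frames (5 1 9)
At position 4, page 7 is evicted.

7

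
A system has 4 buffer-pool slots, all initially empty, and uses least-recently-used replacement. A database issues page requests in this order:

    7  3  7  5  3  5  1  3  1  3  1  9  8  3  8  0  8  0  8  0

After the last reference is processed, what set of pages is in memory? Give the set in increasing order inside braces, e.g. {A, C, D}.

7 -> fault, frames [7]
3 -> fault, frames [7, 3]
7 -> hit
5 -> fault, frames [3, 7, 5]
3 -> hit
5 -> hit
1 -> fault, frames [7, 3, 5, 1]
3 -> hit
1 -> hit
3 -> hit
1 -> hit
9 -> fault, evict 7, frames [5, 3, 1, 9]
8 -> fault, evict 5, frames [3, 1, 9, 8]
3 -> hit
8 -> hit
0 -> fault, evict 1, frames [9, 3, 8, 0]
8 -> hit
0 -> hit
8 -> hit
0 -> hit

{0, 3, 8, 9}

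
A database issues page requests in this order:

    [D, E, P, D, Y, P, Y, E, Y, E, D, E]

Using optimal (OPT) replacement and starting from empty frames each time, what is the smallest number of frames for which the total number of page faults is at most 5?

f=1: 12 faults
f=2: 6 faults
f=3: 5 faults
f=4: 4 faults
Smallest f with faults ≤ 5 is 3.

3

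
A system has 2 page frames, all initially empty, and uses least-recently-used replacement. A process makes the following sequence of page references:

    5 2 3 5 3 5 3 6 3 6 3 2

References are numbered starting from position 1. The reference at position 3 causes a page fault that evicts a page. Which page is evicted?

pos 1: 5 → fault, frames (5)
pos 2: 2 → fault, frames (5 2)
pos 3: 3 → fault, evict 5, frames (2 3)
At position 3, page 5 is evicted.

5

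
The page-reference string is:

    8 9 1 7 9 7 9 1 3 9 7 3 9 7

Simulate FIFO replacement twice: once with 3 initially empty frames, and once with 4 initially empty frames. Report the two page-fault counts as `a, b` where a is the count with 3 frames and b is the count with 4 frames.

6, 5

3 frames: F F F F . . . . F F . . . . → 6 faults.
4 frames: F F F F . . . . F . . . . . → 5 faults.
5 < 6: adding a frame reduced faults, as is typical.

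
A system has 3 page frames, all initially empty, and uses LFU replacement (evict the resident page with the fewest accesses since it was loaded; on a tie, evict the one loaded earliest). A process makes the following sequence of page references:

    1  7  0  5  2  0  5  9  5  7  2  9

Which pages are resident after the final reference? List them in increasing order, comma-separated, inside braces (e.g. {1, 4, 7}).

1: miss, frames (1)
7: miss, frames (1 7)
0: miss, frames (1 7 0)
5: miss, evict 1, frames (7 0 5)
2: miss, evict 7, frames (0 5 2)
0: hit
5: hit
9: miss, evict 2, frames (0 5 9)
5: hit
7: miss, evict 9, frames (0 5 7)
2: miss, evict 7, frames (0 5 2)
9: miss, evict 2, frames (0 5 9)

{0, 5, 9}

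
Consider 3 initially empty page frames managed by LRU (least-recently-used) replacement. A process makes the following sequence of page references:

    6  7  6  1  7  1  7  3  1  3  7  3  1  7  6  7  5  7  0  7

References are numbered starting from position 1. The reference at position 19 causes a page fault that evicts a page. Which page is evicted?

6

pos 1: 6 → fault, frames {6}
pos 2: 7 → fault, frames {6,7}
pos 3: 6 → hit
pos 4: 1 → fault, frames {7,6,1}
pos 5: 7 → hit
pos 6: 1 → hit
pos 7: 7 → hit
pos 8: 3 → fault, evict 6, frames {1,7,3}
pos 9: 1 → hit
pos 10: 3 → hit
pos 11: 7 → hit
pos 12: 3 → hit
pos 13: 1 → hit
pos 14: 7 → hit
pos 15: 6 → fault, evict 3, frames {1,7,6}
pos 16: 7 → hit
pos 17: 5 → fault, evict 1, frames {6,7,5}
pos 18: 7 → hit
pos 19: 0 → fault, evict 6, frames {5,7,0}
At position 19, page 6 is evicted.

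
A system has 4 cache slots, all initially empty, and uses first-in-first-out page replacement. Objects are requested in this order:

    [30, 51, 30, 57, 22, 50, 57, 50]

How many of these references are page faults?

5

30 → fault, frames [30]
51 → fault, frames [30, 51]
30 → hit
57 → fault, frames [30, 51, 57]
22 → fault, frames [30, 51, 57, 22]
50 → fault, evict 30, frames [51, 57, 22, 50]
57 → hit
50 → hit
Page faults: 5.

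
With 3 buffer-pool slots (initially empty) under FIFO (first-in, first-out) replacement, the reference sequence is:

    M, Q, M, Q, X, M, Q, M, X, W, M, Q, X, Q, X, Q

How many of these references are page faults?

M → miss, frames [M]
Q → miss, frames [M, Q]
M → hit
Q → hit
X → miss, frames [M, Q, X]
M → hit
Q → hit
M → hit
X → hit
W → miss, evict M, frames [Q, X, W]
M → miss, evict Q, frames [X, W, M]
Q → miss, evict X, frames [W, M, Q]
X → miss, evict W, frames [M, Q, X]
Q → hit
X → hit
Q → hit
Page faults: 7.

7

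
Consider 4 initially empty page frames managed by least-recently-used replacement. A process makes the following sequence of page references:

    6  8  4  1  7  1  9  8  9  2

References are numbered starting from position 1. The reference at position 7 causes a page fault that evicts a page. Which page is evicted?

8

pos 1: 6: fault, frames {6}
pos 2: 8: fault, frames {6,8}
pos 3: 4: fault, frames {6,8,4}
pos 4: 1: fault, frames {6,8,4,1}
pos 5: 7: fault, evict 6, frames {8,4,1,7}
pos 6: 1: hit
pos 7: 9: fault, evict 8, frames {4,7,1,9}
At position 7, page 8 is evicted.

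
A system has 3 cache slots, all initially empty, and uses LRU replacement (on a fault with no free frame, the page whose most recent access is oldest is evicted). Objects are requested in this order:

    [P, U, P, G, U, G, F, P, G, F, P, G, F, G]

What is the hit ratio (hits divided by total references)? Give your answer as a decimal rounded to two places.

P -> miss, frames [P]
U -> miss, frames [P, U]
P -> hit
G -> miss, frames [U, P, G]
U -> hit
G -> hit
F -> miss, evict P, frames [U, G, F]
P -> miss, evict U, frames [G, F, P]
G -> hit
F -> hit
P -> hit
G -> hit
F -> hit
G -> hit
Hits: 9 of 14 references → 9/14 = 0.6429.

0.64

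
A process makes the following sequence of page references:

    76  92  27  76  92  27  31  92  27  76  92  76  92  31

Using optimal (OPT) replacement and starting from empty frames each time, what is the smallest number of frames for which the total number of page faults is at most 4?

4

f=1: 14 faults
f=2: 8 faults
f=3: 5 faults
f=4: 4 faults
Smallest f with faults ≤ 4 is 4.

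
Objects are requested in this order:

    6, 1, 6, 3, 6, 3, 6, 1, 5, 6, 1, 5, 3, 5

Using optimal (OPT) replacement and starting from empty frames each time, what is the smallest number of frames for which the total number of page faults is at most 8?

f=1: 14 faults
f=2: 7 faults
f=3: 5 faults
f=4: 4 faults
Smallest f with faults ≤ 8 is 2.

2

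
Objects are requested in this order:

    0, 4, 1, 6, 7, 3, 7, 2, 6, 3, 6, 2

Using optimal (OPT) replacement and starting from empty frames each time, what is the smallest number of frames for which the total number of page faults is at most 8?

f=1: 12 faults
f=2: 9 faults
f=3: 7 faults
f=4: 7 faults
f=5: 7 faults
f=6: 7 faults
f=7: 7 faults
Smallest f with faults ≤ 8 is 3.

3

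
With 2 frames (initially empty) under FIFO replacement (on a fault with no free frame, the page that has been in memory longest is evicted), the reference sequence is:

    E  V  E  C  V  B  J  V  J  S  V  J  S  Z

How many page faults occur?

E: fault, frames [E]
V: fault, frames [E, V]
E: hit
C: fault, evict E, frames [V, C]
V: hit
B: fault, evict V, frames [C, B]
J: fault, evict C, frames [B, J]
V: fault, evict B, frames [J, V]
J: hit
S: fault, evict J, frames [V, S]
V: hit
J: fault, evict V, frames [S, J]
S: hit
Z: fault, evict S, frames [J, Z]
Page faults: 9.

9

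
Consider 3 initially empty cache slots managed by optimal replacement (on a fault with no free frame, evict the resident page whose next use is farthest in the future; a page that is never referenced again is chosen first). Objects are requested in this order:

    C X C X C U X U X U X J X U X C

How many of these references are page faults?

C → miss, frames [C]
X → miss, frames [C, X]
C → hit
X → hit
C → hit
U → miss, frames [C, X, U]
X → hit
U → hit
X → hit
U → hit
X → hit
J → miss, evict C, frames [X, U, J]
X → hit
U → hit
X → hit
C → miss, evict J, frames [X, U, C]
Page faults: 5.

5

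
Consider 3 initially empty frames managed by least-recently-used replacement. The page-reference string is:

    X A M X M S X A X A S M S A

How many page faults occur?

6

X -> miss, frames [X]
A -> miss, frames [X, A]
M -> miss, frames [X, A, M]
X -> hit
M -> hit
S -> miss, evict A, frames [X, M, S]
X -> hit
A -> miss, evict M, frames [S, X, A]
X -> hit
A -> hit
S -> hit
M -> miss, evict X, frames [A, S, M]
S -> hit
A -> hit
Page faults: 6.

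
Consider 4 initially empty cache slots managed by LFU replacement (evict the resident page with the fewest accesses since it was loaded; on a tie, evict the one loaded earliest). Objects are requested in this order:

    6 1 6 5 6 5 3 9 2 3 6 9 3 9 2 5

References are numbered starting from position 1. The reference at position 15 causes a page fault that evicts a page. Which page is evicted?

5

pos 1: 6: fault, frames {6}
pos 2: 1: fault, frames {6,1}
pos 3: 6: hit
pos 4: 5: fault, frames {6,1,5}
pos 5: 6: hit
pos 6: 5: hit
pos 7: 3: fault, frames {6,1,5,3}
pos 8: 9: fault, evict 1, frames {6,5,3,9}
pos 9: 2: fault, evict 3, frames {6,5,9,2}
pos 10: 3: fault, evict 9, frames {6,5,2,3}
pos 11: 6: hit
pos 12: 9: fault, evict 2, frames {6,5,3,9}
pos 13: 3: hit
pos 14: 9: hit
pos 15: 2: fault, evict 5, frames {6,3,9,2}
At position 15, page 5 is evicted.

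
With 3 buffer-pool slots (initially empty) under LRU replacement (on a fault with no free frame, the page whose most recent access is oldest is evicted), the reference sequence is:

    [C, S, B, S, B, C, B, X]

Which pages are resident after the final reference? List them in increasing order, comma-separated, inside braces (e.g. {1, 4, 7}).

C → miss, frames (C)
S → miss, frames (C S)
B → miss, frames (C S B)
S → hit
B → hit
C → hit
B → hit
X → miss, evict S, frames (C B X)

{B, C, X}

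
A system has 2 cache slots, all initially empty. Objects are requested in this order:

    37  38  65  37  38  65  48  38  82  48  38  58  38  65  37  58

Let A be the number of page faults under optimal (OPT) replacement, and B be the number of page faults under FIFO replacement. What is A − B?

-5

Under OPT: F F F . F . F . F . F F . F F . → 10 faults.
Under FIFO: F F F F F F F F F F F F . F F F → 15 faults.
A − B = 10 − 15 = -5.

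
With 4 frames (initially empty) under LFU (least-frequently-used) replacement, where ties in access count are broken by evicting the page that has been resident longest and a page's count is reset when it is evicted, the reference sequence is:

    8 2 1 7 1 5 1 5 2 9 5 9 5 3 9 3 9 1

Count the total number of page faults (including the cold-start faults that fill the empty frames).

8 → miss, frames {8}
2 → miss, frames {8,2}
1 → miss, frames {8,2,1}
7 → miss, frames {8,2,1,7}
1 → hit
5 → miss, evict 8, frames {2,1,7,5}
1 → hit
5 → hit
2 → hit
9 → miss, evict 7, frames {2,1,5,9}
5 → hit
9 → hit
5 → hit
3 → miss, evict 2, frames {1,5,9,3}
9 → hit
3 → hit
9 → hit
1 → hit
Page faults: 7.

7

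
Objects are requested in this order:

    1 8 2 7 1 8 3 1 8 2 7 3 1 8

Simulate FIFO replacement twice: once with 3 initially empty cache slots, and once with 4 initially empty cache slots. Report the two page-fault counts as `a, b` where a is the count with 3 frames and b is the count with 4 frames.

3 frames: F F F F F F F . . F F . F F → 11 faults.
4 frames: F F F F . . F F F F F F F F → 12 faults.
12 > 11: adding a frame increased faults — Belady's anomaly.

11, 12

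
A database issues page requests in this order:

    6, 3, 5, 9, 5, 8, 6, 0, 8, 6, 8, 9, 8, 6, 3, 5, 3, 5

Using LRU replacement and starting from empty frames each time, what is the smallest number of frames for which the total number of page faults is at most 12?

3

f=1: 18 faults
f=2: 13 faults
f=3: 10 faults
f=4: 10 faults
f=5: 8 faults
f=6: 6 faults
Smallest f with faults ≤ 12 is 3.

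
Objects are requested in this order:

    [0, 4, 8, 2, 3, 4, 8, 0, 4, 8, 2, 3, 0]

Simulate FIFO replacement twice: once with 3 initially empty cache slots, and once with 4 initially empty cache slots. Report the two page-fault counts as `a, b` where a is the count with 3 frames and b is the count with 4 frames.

3 frames: F F F F F F F F . . F F . → 10 faults.
4 frames: F F F F F . . F F F F F F → 11 faults.
11 > 10: adding a frame increased faults — Belady's anomaly.

10, 11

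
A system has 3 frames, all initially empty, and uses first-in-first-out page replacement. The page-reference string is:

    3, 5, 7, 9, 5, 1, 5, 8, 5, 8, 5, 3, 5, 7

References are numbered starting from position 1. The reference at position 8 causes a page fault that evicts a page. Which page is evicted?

pos 1: 3: fault, frames [3]
pos 2: 5: fault, frames [3, 5]
pos 3: 7: fault, frames [3, 5, 7]
pos 4: 9: fault, evict 3, frames [5, 7, 9]
pos 5: 5: hit
pos 6: 1: fault, evict 5, frames [7, 9, 1]
pos 7: 5: fault, evict 7, frames [9, 1, 5]
pos 8: 8: fault, evict 9, frames [1, 5, 8]
At position 8, page 9 is evicted.

9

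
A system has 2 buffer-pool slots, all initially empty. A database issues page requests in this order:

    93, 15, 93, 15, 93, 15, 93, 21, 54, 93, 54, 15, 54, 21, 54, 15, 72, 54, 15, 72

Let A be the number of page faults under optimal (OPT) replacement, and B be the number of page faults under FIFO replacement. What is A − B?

-4

Under OPT: F F . . . . . F F . . F . F . F F . F . → 9 faults.
Under FIFO: F F . . . . . F F F . F F F . F F F F F → 13 faults.
A − B = 9 − 13 = -4.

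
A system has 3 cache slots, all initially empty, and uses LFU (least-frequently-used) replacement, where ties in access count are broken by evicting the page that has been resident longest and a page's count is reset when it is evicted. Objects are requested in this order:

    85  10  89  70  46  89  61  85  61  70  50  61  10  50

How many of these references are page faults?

85 -> fault, frames [85]
10 -> fault, frames [85, 10]
89 -> fault, frames [85, 10, 89]
70 -> fault, evict 85, frames [10, 89, 70]
46 -> fault, evict 10, frames [89, 70, 46]
89 -> hit
61 -> fault, evict 70, frames [89, 46, 61]
85 -> fault, evict 46, frames [89, 61, 85]
61 -> hit
70 -> fault, evict 85, frames [89, 61, 70]
50 -> fault, evict 70, frames [89, 61, 50]
61 -> hit
10 -> fault, evict 50, frames [89, 61, 10]
50 -> fault, evict 10, frames [89, 61, 50]
Page faults: 11.

11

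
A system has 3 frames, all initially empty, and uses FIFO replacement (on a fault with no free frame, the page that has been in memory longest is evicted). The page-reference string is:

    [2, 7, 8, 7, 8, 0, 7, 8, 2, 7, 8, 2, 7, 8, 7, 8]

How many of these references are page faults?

2: fault, frames [2]
7: fault, frames [2, 7]
8: fault, frames [2, 7, 8]
7: hit
8: hit
0: fault, evict 2, frames [7, 8, 0]
7: hit
8: hit
2: fault, evict 7, frames [8, 0, 2]
7: fault, evict 8, frames [0, 2, 7]
8: fault, evict 0, frames [2, 7, 8]
2: hit
7: hit
8: hit
7: hit
8: hit
Page faults: 7.

7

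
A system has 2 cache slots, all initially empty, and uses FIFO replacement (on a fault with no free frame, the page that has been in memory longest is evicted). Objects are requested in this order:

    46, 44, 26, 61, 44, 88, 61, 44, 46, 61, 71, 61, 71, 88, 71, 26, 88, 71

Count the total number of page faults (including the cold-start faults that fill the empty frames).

14

46: miss, frames {46}
44: miss, frames {46,44}
26: miss, evict 46, frames {44,26}
61: miss, evict 44, frames {26,61}
44: miss, evict 26, frames {61,44}
88: miss, evict 61, frames {44,88}
61: miss, evict 44, frames {88,61}
44: miss, evict 88, frames {61,44}
46: miss, evict 61, frames {44,46}
61: miss, evict 44, frames {46,61}
71: miss, evict 46, frames {61,71}
61: hit
71: hit
88: miss, evict 61, frames {71,88}
71: hit
26: miss, evict 71, frames {88,26}
88: hit
71: miss, evict 88, frames {26,71}
Page faults: 14.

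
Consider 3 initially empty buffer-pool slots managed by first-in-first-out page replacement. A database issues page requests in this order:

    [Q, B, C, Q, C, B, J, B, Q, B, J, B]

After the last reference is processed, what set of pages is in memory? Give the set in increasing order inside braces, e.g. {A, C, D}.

{B, J, Q}

Q -> fault, frames [Q]
B -> fault, frames [Q, B]
C -> fault, frames [Q, B, C]
Q -> hit
C -> hit
B -> hit
J -> fault, evict Q, frames [B, C, J]
B -> hit
Q -> fault, evict B, frames [C, J, Q]
B -> fault, evict C, frames [J, Q, B]
J -> hit
B -> hit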